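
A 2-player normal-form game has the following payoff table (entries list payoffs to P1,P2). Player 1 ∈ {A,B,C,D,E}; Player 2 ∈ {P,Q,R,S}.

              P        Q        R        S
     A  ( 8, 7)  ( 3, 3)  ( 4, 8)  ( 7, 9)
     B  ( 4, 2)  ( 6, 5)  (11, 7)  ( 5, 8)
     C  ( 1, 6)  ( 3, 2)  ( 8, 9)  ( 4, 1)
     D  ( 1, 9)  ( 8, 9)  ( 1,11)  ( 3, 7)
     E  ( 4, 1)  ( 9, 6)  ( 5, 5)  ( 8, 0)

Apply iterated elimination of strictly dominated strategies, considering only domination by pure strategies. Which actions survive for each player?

P1 drop C (B beats it: P:4>1 Q:6>3 R:11>8 S:5>4)
P1 drop D (E beats it: P:4>1 Q:9>8 R:5>1 S:8>3)
P2 drop P (R beats it: A:8>7 B:7>2 E:5>1)
P1 drop A (E beats it: Q:9>3 R:5>4 S:8>7)
P1→{B,E} P2→{Q,R,S}

IESDS → P1:{B,E} P2:{Q,R,S}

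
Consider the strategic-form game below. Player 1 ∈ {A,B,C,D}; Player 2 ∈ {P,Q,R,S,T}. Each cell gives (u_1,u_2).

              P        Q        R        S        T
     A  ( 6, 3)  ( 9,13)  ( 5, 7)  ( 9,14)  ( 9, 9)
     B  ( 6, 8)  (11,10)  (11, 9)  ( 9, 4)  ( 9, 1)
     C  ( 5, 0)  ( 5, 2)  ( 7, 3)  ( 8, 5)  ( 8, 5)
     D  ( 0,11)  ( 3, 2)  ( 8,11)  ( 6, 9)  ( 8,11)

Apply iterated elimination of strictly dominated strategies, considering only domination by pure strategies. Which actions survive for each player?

Survivors P1:{A,B} P2:{Q,S}

P1 drop C (B beats it: P:6>5 Q:11>5 R:11>7 S:9>8 T:9>8)
P1 drop D (B beats it: P:6>0 Q:11>3 R:11>8 S:9>6 T:9>8)
P2 drop P (Q beats it: A:13>3 B:10>8)
P2 drop R (Q beats it: A:13>7 B:10>9)
P2 drop T (Q beats it: A:13>9 B:10>1)
P1→{A,B} P2→{Q,S}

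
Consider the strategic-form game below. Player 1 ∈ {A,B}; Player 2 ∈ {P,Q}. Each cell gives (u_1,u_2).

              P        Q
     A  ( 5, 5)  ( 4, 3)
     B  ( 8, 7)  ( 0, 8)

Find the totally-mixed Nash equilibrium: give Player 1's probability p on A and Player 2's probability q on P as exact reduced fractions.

p=1/3, q=4/7

P1 indiff ⇒ q·5+(1-q)·4 = q·8+(1-q)·0 ⇒ q(-3) = (1-q)(-4) ⇒ q = 4/7
P2 indiff ⇒ p·5+(1-p)·7 = p·3+(1-p)·8 ⇒ p(2) = (1-p)(1) ⇒ p = 1/3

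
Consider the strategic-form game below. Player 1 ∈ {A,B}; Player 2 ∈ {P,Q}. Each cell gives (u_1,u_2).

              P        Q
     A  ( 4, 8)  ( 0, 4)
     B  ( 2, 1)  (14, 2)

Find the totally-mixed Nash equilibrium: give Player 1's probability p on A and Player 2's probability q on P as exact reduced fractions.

P1 indiff ⇒ q·4+(1-q)·0 = q·2+(1-q)·14 ⇒ q(2) = (1-q)(14) ⇒ q = 7/8
P2 indiff ⇒ p·8+(1-p)·1 = p·4+(1-p)·2 ⇒ p(4) = (1-p)(1) ⇒ p = 1/5

(p,q) = (1/5, 7/8)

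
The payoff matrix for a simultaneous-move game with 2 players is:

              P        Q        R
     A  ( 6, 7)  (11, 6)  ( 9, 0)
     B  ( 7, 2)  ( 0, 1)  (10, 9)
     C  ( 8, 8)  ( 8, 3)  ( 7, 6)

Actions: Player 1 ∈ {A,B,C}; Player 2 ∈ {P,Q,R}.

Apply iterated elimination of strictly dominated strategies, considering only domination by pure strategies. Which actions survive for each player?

P2 drop Q (P beats it: A:7>6 B:2>1 C:8>3)
P1 drop A (B beats it: P:7>6 R:10>9)
P1→{B,C} P2→{P,R}

Remaining: P1:{B,C} P2:{P,R}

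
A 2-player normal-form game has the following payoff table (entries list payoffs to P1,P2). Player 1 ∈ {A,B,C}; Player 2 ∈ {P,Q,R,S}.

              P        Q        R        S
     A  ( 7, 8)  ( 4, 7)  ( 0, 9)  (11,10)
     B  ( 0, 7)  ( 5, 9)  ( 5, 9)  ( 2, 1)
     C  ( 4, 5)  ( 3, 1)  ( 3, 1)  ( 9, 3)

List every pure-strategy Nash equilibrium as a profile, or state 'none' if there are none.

(A,P): not NE [P2→S gives 10>8]
(A,Q): not NE [P1→B gives 5>4; P2→S gives 10>7]
(A,R): not NE [P1→B gives 5>0; P2→S gives 10>9]
(A,S): NE
(B,P): not NE [P1→A gives 7>0; P2→R gives 9>7]
(B,Q): NE
(B,R): NE
(B,S): not NE [P1→A gives 11>2; P2→R gives 9>1]
(C,P): not NE [P1→A gives 7>4]
(C,Q): not NE [P1→B gives 5>3; P2→P gives 5>1]
(C,R): not NE [P1→B gives 5>3; P2→P gives 5>1]
(C,S): not NE [P1→A gives 11>9; P2→P gives 5>3]

PSNE = {(A,S), (B,Q), (B,R)}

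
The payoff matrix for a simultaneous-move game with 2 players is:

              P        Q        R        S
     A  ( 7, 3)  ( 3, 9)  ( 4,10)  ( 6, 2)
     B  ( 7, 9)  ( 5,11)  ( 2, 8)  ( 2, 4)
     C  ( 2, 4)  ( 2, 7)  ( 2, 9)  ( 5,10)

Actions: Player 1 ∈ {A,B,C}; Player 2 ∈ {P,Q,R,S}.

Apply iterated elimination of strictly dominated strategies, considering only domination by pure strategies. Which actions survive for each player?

IESDS → P1:{A,B} P2:{Q,R}

P1 drop C (A beats it: P:7>2 Q:3>2 R:4>2 S:6>5)
P2 drop P (Q beats it: A:9>3 B:11>9)
P2 drop S (Q beats it: A:9>2 B:11>4)
P1→{A,B} P2→{Q,R}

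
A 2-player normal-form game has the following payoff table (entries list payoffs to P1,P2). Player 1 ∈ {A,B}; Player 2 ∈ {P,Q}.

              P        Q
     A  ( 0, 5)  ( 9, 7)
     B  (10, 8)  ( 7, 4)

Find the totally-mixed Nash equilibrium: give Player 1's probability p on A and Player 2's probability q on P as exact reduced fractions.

P1 indiff ⇒ q·0+(1-q)·9 = q·10+(1-q)·7 ⇒ q(-10) = (1-q)(-2) ⇒ q = 1/6
P2 indiff ⇒ p·5+(1-p)·8 = p·7+(1-p)·4 ⇒ p(-2) = (1-p)(-4) ⇒ p = 2/3

(p,q) = (2/3, 1/6)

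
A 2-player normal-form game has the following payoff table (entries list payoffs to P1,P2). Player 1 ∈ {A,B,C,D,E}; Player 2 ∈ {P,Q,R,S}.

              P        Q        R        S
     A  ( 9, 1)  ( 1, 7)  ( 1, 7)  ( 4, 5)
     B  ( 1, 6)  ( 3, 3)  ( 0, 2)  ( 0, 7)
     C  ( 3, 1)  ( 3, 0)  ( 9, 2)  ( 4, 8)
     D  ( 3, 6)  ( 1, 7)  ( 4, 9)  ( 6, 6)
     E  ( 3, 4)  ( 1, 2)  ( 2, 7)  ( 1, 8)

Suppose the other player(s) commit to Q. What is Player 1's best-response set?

P1 best: {B,C}

u_1(A vs Q) = 1
u_1(B vs Q) = 3
u_1(C vs Q) = 3
u_1(D vs Q) = 1
u_1(E vs Q) = 1
max payoff 3 at {B,C}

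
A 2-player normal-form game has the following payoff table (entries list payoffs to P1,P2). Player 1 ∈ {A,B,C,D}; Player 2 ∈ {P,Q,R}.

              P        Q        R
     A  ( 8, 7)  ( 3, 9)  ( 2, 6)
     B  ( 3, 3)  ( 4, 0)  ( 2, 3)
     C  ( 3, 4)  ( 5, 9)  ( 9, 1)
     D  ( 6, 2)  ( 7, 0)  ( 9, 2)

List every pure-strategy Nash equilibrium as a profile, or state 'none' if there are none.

NE set: (D,R)

(A,P): not NE [P2→Q gives 9>7]
(A,Q): not NE [P1→D gives 7>3]
(A,R): not NE [P1→D gives 9>2; P2→Q gives 9>6]
(B,P): not NE [P1→A gives 8>3]
(B,Q): not NE [P1→D gives 7>4; P2→R gives 3>0]
(B,R): not NE [P1→D gives 9>2]
(C,P): not NE [P1→A gives 8>3; P2→Q gives 9>4]
(C,Q): not NE [P1→D gives 7>5]
(C,R): not NE [P2→Q gives 9>1]
(D,P): not NE [P1→A gives 8>6]
(D,Q): not NE [P2→R gives 2>0]
(D,R): NE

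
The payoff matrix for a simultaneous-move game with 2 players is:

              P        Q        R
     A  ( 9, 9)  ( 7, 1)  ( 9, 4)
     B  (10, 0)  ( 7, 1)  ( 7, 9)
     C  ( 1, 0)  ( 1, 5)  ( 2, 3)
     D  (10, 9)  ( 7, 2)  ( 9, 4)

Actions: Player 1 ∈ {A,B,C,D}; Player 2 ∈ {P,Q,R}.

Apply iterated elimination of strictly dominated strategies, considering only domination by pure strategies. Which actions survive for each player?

Survivors P1:{A,B,D} P2:{P,R}

P1 drop C (A beats it: P:9>1 Q:7>1 R:9>2)
P2 drop Q (R beats it: A:4>1 B:9>1 D:4>2)
P1→{A,B,D} P2→{P,R}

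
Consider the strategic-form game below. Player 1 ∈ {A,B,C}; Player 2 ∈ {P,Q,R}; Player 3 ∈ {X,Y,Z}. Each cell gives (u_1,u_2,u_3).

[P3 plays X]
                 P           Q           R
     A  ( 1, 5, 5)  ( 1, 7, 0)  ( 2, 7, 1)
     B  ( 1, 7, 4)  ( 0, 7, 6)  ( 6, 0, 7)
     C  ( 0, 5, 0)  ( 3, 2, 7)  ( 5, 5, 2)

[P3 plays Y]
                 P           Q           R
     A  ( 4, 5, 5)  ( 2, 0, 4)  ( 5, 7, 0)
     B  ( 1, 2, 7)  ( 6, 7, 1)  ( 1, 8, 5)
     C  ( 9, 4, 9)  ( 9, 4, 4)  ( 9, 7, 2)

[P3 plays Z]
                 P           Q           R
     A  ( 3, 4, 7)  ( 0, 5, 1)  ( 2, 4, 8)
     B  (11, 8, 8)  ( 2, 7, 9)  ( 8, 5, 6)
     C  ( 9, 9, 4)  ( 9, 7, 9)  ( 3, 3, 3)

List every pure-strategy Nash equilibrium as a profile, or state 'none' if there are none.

(A,P,X): not NE [P2→R gives 7>5; P3→Z gives 7>5]
(A,P,Y): not NE [P1→C gives 9>4; P2→R gives 7>5; P3→Z gives 7>5]
(A,P,Z): not NE [P1→B gives 11>3; P2→Q gives 5>4]
(A,Q,X): not NE [P1→C gives 3>1; P3→Y gives 4>0]
(A,Q,Y): not NE [P1→C gives 9>2; P2→R gives 7>0]
(A,Q,Z): not NE [P1→C gives 9>0; P3→Y gives 4>1]
(A,R,X): not NE [P1→B gives 6>2; P3→Z gives 8>1]
(A,R,Y): not NE [P1→C gives 9>5; P3→Z gives 8>0]
(A,R,Z): not NE [P1→B gives 8>2; P2→Q gives 5>4]
(B,P,X): not NE [P3→Z gives 8>4]
(B,P,Y): not NE [P1→C gives 9>1; P2→R gives 8>2; P3→Z gives 8>7]
(B,P,Z): NE
(B,Q,X): not NE [P1→C gives 3>0; P3→Z gives 9>6]
(B,Q,Y): not NE [P1→C gives 9>6; P2→R gives 8>7; P3→Z gives 9>1]
(B,Q,Z): not NE [P1→C gives 9>2; P2→P gives 8>7]
(B,R,X): not NE [P2→Q gives 7>0]
(B,R,Y): not NE [P1→C gives 9>1; P3→X gives 7>5]
(B,R,Z): not NE [P2→P gives 8>5; P3→X gives 7>6]
(C,P,X): not NE [P1→B gives 1>0; P3→Y gives 9>0]
(C,P,Y): not NE [P2→R gives 7>4]
(C,P,Z): not NE [P1→B gives 11>9; P3→Y gives 9>4]
(C,Q,X): not NE [P2→R gives 5>2; P3→Z gives 9>7]
(C,Q,Y): not NE [P2→R gives 7>4; P3→Z gives 9>4]
(C,Q,Z): not NE [P2→P gives 9>7]
(C,R,X): not NE [P1→B gives 6>5; P3→Z gives 3>2]
(C,R,Y): not NE [P3→Z gives 3>2]
(C,R,Z): not NE [P1→B gives 8>3; P2→P gives 9>3]

NE set: (B,P,Z)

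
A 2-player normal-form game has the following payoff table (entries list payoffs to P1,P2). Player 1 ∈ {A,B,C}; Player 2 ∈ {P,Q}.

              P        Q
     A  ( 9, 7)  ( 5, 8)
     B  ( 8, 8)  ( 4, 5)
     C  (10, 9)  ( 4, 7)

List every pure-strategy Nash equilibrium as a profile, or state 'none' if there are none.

NE set: (A,Q), (C,P)

(A,P): not NE [P1→C gives 10>9; P2→Q gives 8>7]
(A,Q): NE
(B,P): not NE [P1→C gives 10>8]
(B,Q): not NE [P1→A gives 5>4; P2→P gives 8>5]
(C,P): NE
(C,Q): not NE [P1→A gives 5>4; P2→P gives 9>7]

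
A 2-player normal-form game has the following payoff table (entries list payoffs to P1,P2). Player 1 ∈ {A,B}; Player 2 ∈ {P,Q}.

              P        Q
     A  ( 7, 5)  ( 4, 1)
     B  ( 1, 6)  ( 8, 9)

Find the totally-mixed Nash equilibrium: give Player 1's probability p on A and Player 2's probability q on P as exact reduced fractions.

(p,q) = (3/7, 2/5)

P1 indiff ⇒ q·7+(1-q)·4 = q·1+(1-q)·8 ⇒ q(6) = (1-q)(4) ⇒ q = 2/5
P2 indiff ⇒ p·5+(1-p)·6 = p·1+(1-p)·9 ⇒ p(4) = (1-p)(3) ⇒ p = 3/7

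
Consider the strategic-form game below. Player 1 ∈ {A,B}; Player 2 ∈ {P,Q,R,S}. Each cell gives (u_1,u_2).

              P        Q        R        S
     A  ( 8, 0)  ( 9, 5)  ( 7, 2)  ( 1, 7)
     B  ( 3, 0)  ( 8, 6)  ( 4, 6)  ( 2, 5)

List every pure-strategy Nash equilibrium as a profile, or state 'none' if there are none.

No pure NE.

(A,P): not NE [P2→S gives 7>0]
(A,Q): not NE [P2→S gives 7>5]
(A,R): not NE [P2→S gives 7>2]
(A,S): not NE [P1→B gives 2>1]
(B,P): not NE [P1→A gives 8>3; P2→R gives 6>0]
(B,Q): not NE [P1→A gives 9>8]
(B,R): not NE [P1→A gives 7>4]
(B,S): not NE [P2→R gives 6>5]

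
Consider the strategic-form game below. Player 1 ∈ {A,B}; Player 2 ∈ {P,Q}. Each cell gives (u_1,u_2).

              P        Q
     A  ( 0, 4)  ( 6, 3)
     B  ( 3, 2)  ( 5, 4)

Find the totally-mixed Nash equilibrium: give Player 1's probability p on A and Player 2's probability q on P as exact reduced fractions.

(p,q) = (2/3, 1/4)

P1 indiff ⇒ q·0+(1-q)·6 = q·3+(1-q)·5 ⇒ q(-3) = (1-q)(-1) ⇒ q = 1/4
P2 indiff ⇒ p·4+(1-p)·2 = p·3+(1-p)·4 ⇒ p(1) = (1-p)(2) ⇒ p = 2/3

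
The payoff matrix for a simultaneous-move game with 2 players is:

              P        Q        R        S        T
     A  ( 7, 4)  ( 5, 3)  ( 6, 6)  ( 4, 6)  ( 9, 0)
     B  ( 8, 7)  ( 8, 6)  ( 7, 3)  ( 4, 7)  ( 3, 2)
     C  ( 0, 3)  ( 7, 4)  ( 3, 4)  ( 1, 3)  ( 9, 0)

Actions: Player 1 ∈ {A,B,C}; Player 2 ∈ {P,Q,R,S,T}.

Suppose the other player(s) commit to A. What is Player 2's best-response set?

u_2(P vs A) = 4
u_2(Q vs A) = 3
u_2(R vs A) = 6
u_2(S vs A) = 6
u_2(T vs A) = 0
max payoff 6 at {R,S}

BR_2 = {R,S}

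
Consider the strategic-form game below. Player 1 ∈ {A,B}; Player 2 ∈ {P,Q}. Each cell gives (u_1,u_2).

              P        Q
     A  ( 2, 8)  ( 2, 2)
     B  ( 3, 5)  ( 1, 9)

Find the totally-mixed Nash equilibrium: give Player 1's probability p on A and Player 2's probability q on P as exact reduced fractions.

P1 indiff ⇒ q·2+(1-q)·2 = q·3+(1-q)·1 ⇒ q(-1) = (1-q)(-1) ⇒ q = 1/2
P2 indiff ⇒ p·8+(1-p)·5 = p·2+(1-p)·9 ⇒ p(6) = (1-p)(4) ⇒ p = 2/5

p=2/5, q=1/2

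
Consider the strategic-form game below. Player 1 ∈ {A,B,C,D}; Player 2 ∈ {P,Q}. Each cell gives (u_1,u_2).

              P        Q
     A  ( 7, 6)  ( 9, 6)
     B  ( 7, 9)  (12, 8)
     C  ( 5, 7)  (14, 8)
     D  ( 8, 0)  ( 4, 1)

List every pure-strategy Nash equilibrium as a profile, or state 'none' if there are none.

(A,P): not NE [P1→D gives 8>7]
(A,Q): not NE [P1→C gives 14>9]
(B,P): not NE [P1→D gives 8>7]
(B,Q): not NE [P1→C gives 14>12; P2→P gives 9>8]
(C,P): not NE [P1→D gives 8>5; P2→Q gives 8>7]
(C,Q): NE
(D,P): not NE [P2→Q gives 1>0]
(D,Q): not NE [P1→C gives 14>4]

NE set: (C,Q)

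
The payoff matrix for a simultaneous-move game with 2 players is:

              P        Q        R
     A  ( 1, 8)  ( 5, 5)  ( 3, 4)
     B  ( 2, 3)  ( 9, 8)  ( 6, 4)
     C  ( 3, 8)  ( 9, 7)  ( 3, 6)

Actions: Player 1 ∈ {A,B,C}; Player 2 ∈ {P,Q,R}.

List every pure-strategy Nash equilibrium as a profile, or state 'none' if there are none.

(A,P): not NE [P1→C gives 3>1]
(A,Q): not NE [P1→C gives 9>5; P2→P gives 8>5]
(A,R): not NE [P1→B gives 6>3; P2→P gives 8>4]
(B,P): not NE [P1→C gives 3>2; P2→Q gives 8>3]
(B,Q): NE
(B,R): not NE [P2→Q gives 8>4]
(C,P): NE
(C,Q): not NE [P2→P gives 8>7]
(C,R): not NE [P1→B gives 6>3; P2→P gives 8>6]

Nash profiles: (B,Q), (C,P)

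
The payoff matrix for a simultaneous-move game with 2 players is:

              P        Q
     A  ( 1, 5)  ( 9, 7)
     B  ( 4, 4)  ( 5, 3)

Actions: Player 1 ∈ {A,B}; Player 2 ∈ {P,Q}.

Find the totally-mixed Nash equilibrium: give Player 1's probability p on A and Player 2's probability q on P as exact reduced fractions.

P1 indiff ⇒ q·1+(1-q)·9 = q·4+(1-q)·5 ⇒ q(-3) = (1-q)(-4) ⇒ q = 4/7
P2 indiff ⇒ p·5+(1-p)·4 = p·7+(1-p)·3 ⇒ p(-2) = (1-p)(-1) ⇒ p = 1/3

P1 mixes 1/3 on A; P2 mixes 4/7 on P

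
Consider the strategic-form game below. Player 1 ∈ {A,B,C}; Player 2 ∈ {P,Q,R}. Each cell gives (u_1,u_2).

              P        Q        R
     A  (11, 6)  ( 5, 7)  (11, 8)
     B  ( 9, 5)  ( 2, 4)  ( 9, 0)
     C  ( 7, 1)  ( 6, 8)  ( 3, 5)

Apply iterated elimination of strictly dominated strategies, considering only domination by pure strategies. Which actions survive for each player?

P1 drop B (A beats it: P:11>9 Q:5>2 R:11>9)
P2 drop P (Q beats it: A:7>6 C:8>1)
P1→{A,C} P2→{Q,R}

Remaining: P1:{A,C} P2:{Q,R}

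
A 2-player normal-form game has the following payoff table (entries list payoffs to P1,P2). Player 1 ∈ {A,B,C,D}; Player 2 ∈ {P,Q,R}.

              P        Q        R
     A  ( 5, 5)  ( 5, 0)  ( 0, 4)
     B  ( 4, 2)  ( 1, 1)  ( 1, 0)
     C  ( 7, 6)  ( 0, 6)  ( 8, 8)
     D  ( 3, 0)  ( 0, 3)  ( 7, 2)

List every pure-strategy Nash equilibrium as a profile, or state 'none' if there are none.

NE set: (C,R)

(A,P): not NE [P1→C gives 7>5]
(A,Q): not NE [P2→P gives 5>0]
(A,R): not NE [P1→C gives 8>0; P2→P gives 5>4]
(B,P): not NE [P1→C gives 7>4]
(B,Q): not NE [P1→A gives 5>1; P2→P gives 2>1]
(B,R): not NE [P1→C gives 8>1; P2→P gives 2>0]
(C,P): not NE [P2→R gives 8>6]
(C,Q): not NE [P1→A gives 5>0; P2→R gives 8>6]
(C,R): NE
(D,P): not NE [P1→C gives 7>3; P2→Q gives 3>0]
(D,Q): not NE [P1→A gives 5>0]
(D,R): not NE [P1→C gives 8>7; P2→Q gives 3>2]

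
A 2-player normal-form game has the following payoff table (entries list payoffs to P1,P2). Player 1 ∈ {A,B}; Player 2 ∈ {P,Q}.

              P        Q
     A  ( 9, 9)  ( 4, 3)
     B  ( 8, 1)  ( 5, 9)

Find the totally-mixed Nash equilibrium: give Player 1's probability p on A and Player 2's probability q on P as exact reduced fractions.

(p,q) = (4/7, 1/2)

P1 indiff ⇒ q·9+(1-q)·4 = q·8+(1-q)·5 ⇒ q(1) = (1-q)(1) ⇒ q = 1/2
P2 indiff ⇒ p·9+(1-p)·1 = p·3+(1-p)·9 ⇒ p(6) = (1-p)(8) ⇒ p = 4/7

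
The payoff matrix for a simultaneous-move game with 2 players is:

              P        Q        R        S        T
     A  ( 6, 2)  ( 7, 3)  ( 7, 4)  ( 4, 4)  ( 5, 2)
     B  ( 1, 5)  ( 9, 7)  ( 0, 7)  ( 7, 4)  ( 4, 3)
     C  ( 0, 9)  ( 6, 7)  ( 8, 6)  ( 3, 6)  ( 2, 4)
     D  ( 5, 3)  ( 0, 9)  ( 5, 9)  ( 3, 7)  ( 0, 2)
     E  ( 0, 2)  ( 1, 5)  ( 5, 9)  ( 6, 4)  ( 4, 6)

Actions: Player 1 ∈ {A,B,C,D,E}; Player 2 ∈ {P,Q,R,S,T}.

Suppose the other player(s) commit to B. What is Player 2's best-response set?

u_2(P vs B) = 5
u_2(Q vs B) = 7
u_2(R vs B) = 7
u_2(S vs B) = 4
u_2(T vs B) = 3
max payoff 7 at {Q,R}

BR_2 = {Q,R}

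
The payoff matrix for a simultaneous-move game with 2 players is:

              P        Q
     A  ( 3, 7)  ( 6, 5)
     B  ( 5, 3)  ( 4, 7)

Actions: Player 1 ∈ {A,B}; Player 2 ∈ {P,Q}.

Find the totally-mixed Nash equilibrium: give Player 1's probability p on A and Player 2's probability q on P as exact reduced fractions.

p=2/3, q=1/2

P1 indiff ⇒ q·3+(1-q)·6 = q·5+(1-q)·4 ⇒ q(-2) = (1-q)(-2) ⇒ q = 1/2
P2 indiff ⇒ p·7+(1-p)·3 = p·5+(1-p)·7 ⇒ p(2) = (1-p)(4) ⇒ p = 2/3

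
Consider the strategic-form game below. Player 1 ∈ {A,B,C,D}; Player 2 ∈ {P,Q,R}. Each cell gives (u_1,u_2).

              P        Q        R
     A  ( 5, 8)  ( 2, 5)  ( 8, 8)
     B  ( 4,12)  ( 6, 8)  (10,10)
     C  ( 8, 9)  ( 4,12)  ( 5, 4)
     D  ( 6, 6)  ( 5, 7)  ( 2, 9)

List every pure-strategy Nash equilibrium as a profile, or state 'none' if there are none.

PSNE: ∅

(A,P): not NE [P1→C gives 8>5]
(A,Q): not NE [P1→B gives 6>2; P2→R gives 8>5]
(A,R): not NE [P1→B gives 10>8]
(B,P): not NE [P1→C gives 8>4]
(B,Q): not NE [P2→P gives 12>8]
(B,R): not NE [P2→P gives 12>10]
(C,P): not NE [P2→Q gives 12>9]
(C,Q): not NE [P1→B gives 6>4]
(C,R): not NE [P1→B gives 10>5; P2→Q gives 12>4]
(D,P): not NE [P1→C gives 8>6; P2→R gives 9>6]
(D,Q): not NE [P1→B gives 6>5; P2→R gives 9>7]
(D,R): not NE [P1→B gives 10>2]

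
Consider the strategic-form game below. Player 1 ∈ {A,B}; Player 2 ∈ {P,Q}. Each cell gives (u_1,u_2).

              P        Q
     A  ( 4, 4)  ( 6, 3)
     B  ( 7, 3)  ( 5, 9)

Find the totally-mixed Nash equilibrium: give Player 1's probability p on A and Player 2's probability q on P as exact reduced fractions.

p=6/7, q=1/4

P1 indiff ⇒ q·4+(1-q)·6 = q·7+(1-q)·5 ⇒ q(-3) = (1-q)(-1) ⇒ q = 1/4
P2 indiff ⇒ p·4+(1-p)·3 = p·3+(1-p)·9 ⇒ p(1) = (1-p)(6) ⇒ p = 6/7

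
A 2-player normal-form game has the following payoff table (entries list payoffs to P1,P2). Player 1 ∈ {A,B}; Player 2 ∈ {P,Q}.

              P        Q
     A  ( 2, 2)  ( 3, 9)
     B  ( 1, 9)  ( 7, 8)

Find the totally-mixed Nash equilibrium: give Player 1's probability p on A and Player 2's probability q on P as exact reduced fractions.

p=1/8, q=4/5

P1 indiff ⇒ q·2+(1-q)·3 = q·1+(1-q)·7 ⇒ q(1) = (1-q)(4) ⇒ q = 4/5
P2 indiff ⇒ p·2+(1-p)·9 = p·9+(1-p)·8 ⇒ p(-7) = (1-p)(-1) ⇒ p = 1/8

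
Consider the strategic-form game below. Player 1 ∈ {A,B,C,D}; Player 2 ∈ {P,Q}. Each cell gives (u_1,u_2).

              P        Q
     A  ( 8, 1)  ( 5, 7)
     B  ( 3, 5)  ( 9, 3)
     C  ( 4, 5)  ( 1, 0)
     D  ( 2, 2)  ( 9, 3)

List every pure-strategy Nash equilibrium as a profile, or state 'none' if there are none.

(A,P): not NE [P2→Q gives 7>1]
(A,Q): not NE [P1→D gives 9>5]
(B,P): not NE [P1→A gives 8>3]
(B,Q): not NE [P2→P gives 5>3]
(C,P): not NE [P1→A gives 8>4]
(C,Q): not NE [P1→D gives 9>1; P2→P gives 5>0]
(D,P): not NE [P1→A gives 8>2; P2→Q gives 3>2]
(D,Q): NE

NE set: (D,Q)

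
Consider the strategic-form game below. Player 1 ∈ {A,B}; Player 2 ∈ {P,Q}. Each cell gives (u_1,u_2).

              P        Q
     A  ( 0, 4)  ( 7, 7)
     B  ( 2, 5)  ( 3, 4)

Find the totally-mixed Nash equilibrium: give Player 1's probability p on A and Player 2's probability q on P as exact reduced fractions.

P1 indiff ⇒ q·0+(1-q)·7 = q·2+(1-q)·3 ⇒ q(-2) = (1-q)(-4) ⇒ q = 2/3
P2 indiff ⇒ p·4+(1-p)·5 = p·7+(1-p)·4 ⇒ p(-3) = (1-p)(-1) ⇒ p = 1/4

P1 mixes 1/4 on A; P2 mixes 2/3 on P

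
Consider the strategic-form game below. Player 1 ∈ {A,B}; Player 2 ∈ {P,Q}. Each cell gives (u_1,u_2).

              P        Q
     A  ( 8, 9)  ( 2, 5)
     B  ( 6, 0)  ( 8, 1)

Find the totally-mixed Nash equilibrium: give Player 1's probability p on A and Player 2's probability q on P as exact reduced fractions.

P1 indiff ⇒ q·8+(1-q)·2 = q·6+(1-q)·8 ⇒ q(2) = (1-q)(6) ⇒ q = 3/4
P2 indiff ⇒ p·9+(1-p)·0 = p·5+(1-p)·1 ⇒ p(4) = (1-p)(1) ⇒ p = 1/5

(p,q) = (1/5, 3/4)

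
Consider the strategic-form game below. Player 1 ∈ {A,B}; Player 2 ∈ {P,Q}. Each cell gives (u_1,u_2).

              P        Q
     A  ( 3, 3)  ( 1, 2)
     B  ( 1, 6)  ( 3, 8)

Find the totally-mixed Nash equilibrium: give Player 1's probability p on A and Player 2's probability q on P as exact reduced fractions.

P1 mixes 2/3 on A; P2 mixes 1/2 on P

P1 indiff ⇒ q·3+(1-q)·1 = q·1+(1-q)·3 ⇒ q(2) = (1-q)(2) ⇒ q = 1/2
P2 indiff ⇒ p·3+(1-p)·6 = p·2+(1-p)·8 ⇒ p(1) = (1-p)(2) ⇒ p = 2/3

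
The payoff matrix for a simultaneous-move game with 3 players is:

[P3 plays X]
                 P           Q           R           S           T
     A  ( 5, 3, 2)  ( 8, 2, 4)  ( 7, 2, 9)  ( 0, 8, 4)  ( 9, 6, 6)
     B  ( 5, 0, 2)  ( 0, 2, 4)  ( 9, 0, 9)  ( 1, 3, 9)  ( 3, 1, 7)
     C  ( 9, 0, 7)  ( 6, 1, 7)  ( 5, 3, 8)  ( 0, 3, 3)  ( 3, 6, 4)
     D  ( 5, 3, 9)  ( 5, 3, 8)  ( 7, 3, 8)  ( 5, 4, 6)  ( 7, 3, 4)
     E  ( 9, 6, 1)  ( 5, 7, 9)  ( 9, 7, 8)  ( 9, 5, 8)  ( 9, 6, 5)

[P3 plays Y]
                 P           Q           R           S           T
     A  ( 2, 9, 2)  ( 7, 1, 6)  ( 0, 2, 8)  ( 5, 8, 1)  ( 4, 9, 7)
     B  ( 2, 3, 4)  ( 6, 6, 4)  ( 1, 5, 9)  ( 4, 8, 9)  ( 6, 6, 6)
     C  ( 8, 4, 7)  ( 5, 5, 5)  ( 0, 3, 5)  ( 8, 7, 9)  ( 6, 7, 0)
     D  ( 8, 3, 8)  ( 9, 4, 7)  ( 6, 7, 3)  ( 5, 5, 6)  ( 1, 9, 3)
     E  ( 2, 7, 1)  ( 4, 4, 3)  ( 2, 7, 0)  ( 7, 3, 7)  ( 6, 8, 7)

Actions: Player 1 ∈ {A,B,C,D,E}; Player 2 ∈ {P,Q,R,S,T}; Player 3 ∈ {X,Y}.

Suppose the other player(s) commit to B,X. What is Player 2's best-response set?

u_2(P vs B,X) = 0
u_2(Q vs B,X) = 2
u_2(R vs B,X) = 0
u_2(S vs B,X) = 3
u_2(T vs B,X) = 1
max payoff 3 at {S}

argmax u_2 = {S}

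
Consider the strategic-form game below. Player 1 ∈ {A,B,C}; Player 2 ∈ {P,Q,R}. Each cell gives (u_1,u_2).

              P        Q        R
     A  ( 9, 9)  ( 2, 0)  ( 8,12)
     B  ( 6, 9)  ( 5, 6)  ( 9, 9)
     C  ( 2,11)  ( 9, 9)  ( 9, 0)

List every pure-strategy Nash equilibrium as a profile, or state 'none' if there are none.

(A,P): not NE [P2→R gives 12>9]
(A,Q): not NE [P1→C gives 9>2; P2→R gives 12>0]
(A,R): not NE [P1→C gives 9>8]
(B,P): not NE [P1→A gives 9>6]
(B,Q): not NE [P1→C gives 9>5; P2→R gives 9>6]
(B,R): NE
(C,P): not NE [P1→A gives 9>2]
(C,Q): not NE [P2→P gives 11>9]
(C,R): not NE [P2→P gives 11>0]

Nash profiles: (B,R)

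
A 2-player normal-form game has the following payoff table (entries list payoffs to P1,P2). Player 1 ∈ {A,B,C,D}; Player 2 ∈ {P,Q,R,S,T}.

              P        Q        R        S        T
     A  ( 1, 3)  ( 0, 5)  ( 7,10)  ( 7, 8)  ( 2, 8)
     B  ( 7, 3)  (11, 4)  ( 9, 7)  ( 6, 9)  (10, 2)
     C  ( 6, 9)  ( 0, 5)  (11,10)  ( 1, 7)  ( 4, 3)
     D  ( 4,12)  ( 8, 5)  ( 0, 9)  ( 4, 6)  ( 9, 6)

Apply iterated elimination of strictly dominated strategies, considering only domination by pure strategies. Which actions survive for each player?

P1 drop D (B beats it: P:7>4 Q:11>8 R:9>0 S:6>4 T:10>9)
P2 drop P (R beats it: A:10>3 B:7>3 C:10>9)
P2 drop Q (R beats it: A:10>5 B:7>4 C:10>5)
P2 drop T (R beats it: A:10>8 B:7>2 C:10>3)
P1→{A,B,C} P2→{R,S}

IESDS → P1:{A,B,C} P2:{R,S}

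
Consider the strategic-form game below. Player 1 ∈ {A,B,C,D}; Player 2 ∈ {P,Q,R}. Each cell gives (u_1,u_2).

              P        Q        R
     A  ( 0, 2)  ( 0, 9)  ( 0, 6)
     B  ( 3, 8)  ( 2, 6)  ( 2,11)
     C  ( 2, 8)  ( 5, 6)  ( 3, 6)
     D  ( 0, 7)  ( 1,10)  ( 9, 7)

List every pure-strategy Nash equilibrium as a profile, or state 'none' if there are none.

Equilibria: none

(A,P): not NE [P1→B gives 3>0; P2→Q gives 9>2]
(A,Q): not NE [P1→C gives 5>0]
(A,R): not NE [P1→D gives 9>0; P2→Q gives 9>6]
(B,P): not NE [P2→R gives 11>8]
(B,Q): not NE [P1→C gives 5>2; P2→R gives 11>6]
(B,R): not NE [P1→D gives 9>2]
(C,P): not NE [P1→B gives 3>2]
(C,Q): not NE [P2→P gives 8>6]
(C,R): not NE [P1→D gives 9>3; P2→P gives 8>6]
(D,P): not NE [P1→B gives 3>0; P2→Q gives 10>7]
(D,Q): not NE [P1→C gives 5>1]
(D,R): not NE [P2→Q gives 10>7]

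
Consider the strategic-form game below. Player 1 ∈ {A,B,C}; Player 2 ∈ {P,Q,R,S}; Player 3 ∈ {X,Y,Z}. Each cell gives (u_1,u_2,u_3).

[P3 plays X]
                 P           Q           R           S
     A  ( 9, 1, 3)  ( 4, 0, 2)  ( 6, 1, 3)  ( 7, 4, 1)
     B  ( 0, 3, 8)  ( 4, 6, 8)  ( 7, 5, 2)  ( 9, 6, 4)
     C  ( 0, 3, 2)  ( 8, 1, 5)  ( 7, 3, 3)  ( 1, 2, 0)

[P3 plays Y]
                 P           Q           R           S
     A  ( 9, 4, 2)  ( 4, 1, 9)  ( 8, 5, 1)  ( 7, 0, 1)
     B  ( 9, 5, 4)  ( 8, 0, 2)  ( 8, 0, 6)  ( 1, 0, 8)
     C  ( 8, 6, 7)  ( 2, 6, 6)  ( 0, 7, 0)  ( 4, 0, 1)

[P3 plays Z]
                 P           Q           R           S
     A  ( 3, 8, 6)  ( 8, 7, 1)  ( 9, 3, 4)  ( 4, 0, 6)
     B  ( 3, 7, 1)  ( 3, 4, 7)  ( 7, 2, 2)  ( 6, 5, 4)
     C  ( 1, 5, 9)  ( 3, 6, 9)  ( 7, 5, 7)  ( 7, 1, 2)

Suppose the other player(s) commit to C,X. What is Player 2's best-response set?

u_2(P vs C,X) = 3
u_2(Q vs C,X) = 1
u_2(R vs C,X) = 3
u_2(S vs C,X) = 2
max payoff 3 at {P,R}

BR_2 = {P,R}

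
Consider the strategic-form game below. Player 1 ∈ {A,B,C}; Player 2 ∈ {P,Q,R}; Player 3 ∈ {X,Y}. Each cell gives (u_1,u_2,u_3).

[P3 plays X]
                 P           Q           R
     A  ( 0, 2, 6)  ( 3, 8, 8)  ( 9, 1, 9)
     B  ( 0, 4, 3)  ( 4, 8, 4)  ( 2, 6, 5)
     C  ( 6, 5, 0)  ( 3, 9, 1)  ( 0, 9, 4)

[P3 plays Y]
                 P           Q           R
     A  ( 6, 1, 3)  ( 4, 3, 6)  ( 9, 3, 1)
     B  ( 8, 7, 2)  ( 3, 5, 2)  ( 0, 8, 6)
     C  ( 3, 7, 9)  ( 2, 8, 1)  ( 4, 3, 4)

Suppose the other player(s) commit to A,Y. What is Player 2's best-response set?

BR_2 = {Q,R}

u_2(P vs A,Y) = 1
u_2(Q vs A,Y) = 3
u_2(R vs A,Y) = 3
max payoff 3 at {Q,R}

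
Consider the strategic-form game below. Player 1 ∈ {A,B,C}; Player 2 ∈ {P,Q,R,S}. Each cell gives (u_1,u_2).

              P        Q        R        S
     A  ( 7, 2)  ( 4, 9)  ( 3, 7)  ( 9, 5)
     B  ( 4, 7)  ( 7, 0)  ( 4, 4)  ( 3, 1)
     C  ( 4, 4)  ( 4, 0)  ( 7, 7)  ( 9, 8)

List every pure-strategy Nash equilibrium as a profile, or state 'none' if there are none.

Nash profiles: (C,S)

(A,P): not NE [P2→Q gives 9>2]
(A,Q): not NE [P1→B gives 7>4]
(A,R): not NE [P1→C gives 7>3; P2→Q gives 9>7]
(A,S): not NE [P2→Q gives 9>5]
(B,P): not NE [P1→A gives 7>4]
(B,Q): not NE [P2→P gives 7>0]
(B,R): not NE [P1→C gives 7>4; P2→P gives 7>4]
(B,S): not NE [P1→C gives 9>3; P2→P gives 7>1]
(C,P): not NE [P1→A gives 7>4; P2→S gives 8>4]
(C,Q): not NE [P1→B gives 7>4; P2→S gives 8>0]
(C,R): not NE [P2→S gives 8>7]
(C,S): NE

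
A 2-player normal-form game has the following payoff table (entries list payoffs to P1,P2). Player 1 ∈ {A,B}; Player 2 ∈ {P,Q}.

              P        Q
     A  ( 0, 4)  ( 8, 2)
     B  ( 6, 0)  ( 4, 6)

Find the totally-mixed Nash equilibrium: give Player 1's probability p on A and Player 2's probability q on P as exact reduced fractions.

P1 indiff ⇒ q·0+(1-q)·8 = q·6+(1-q)·4 ⇒ q(-6) = (1-q)(-4) ⇒ q = 2/5
P2 indiff ⇒ p·4+(1-p)·0 = p·2+(1-p)·6 ⇒ p(2) = (1-p)(6) ⇒ p = 3/4

P1 mixes 3/4 on A; P2 mixes 2/5 on P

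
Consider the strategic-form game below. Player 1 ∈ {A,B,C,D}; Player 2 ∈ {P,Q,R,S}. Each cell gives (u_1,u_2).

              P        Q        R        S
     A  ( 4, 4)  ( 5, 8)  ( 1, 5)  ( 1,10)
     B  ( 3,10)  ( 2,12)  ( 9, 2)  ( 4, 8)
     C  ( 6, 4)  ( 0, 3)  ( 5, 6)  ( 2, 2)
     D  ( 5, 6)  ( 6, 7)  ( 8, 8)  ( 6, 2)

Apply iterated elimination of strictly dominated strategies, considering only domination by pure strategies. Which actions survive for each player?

P1 drop A (D beats it: P:5>4 Q:6>5 R:8>1 S:6>1)
P2 drop S (P beats it: B:10>8 C:4>2 D:6>2)
P1→{B,C,D} P2→{P,Q,R}

Remaining: P1:{B,C,D} P2:{P,Q,R}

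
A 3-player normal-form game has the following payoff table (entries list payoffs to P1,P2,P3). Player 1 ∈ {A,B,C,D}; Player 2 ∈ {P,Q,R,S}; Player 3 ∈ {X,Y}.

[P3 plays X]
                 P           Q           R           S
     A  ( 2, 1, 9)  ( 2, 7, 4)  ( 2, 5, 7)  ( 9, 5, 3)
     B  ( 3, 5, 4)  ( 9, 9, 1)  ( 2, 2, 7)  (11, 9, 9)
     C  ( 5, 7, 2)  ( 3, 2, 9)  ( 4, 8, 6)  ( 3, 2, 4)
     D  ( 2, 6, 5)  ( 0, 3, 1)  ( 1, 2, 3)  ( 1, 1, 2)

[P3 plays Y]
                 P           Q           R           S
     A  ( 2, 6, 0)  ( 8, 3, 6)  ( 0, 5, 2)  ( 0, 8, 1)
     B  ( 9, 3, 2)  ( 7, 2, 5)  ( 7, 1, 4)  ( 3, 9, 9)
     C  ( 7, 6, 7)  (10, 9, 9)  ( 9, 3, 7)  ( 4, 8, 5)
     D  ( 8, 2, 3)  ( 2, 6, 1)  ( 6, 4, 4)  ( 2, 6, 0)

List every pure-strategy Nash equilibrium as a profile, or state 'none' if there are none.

NE set: (B,S,X), (C,Q,Y)

(A,P,X): not NE [P1→C gives 5>2; P2→Q gives 7>1]
(A,P,Y): not NE [P1→B gives 9>2; P2→S gives 8>6; P3→X gives 9>0]
(A,Q,X): not NE [P1→B gives 9>2; P3→Y gives 6>4]
(A,Q,Y): not NE [P1→C gives 10>8; P2→S gives 8>3]
(A,R,X): not NE [P1→C gives 4>2; P2→Q gives 7>5]
(A,R,Y): not NE [P1→C gives 9>0; P2→S gives 8>5; P3→X gives 7>2]
(A,S,X): not NE [P1→B gives 11>9; P2→Q gives 7>5]
(A,S,Y): not NE [P1→C gives 4>0; P3→X gives 3>1]
(B,P,X): not NE [P1→C gives 5>3; P2→S gives 9>5]
(B,P,Y): not NE [P2→S gives 9>3; P3→X gives 4>2]
(B,Q,X): not NE [P3→Y gives 5>1]
(B,Q,Y): not NE [P1→C gives 10>7; P2→S gives 9>2]
(B,R,X): not NE [P1→C gives 4>2; P2→S gives 9>2]
(B,R,Y): not NE [P1→C gives 9>7; P2→S gives 9>1; P3→X gives 7>4]
(B,S,X): NE
(B,S,Y): not NE [P1→C gives 4>3]
(C,P,X): not NE [P2→R gives 8>7; P3→Y gives 7>2]
(C,P,Y): not NE [P1→B gives 9>7; P2→Q gives 9>6]
(C,Q,X): not NE [P1→B gives 9>3; P2→R gives 8>2]
(C,Q,Y): NE
(C,R,X): not NE [P3→Y gives 7>6]
(C,R,Y): not NE [P2→Q gives 9>3]
(C,S,X): not NE [P1→B gives 11>3; P2→R gives 8>2; P3→Y gives 5>4]
(C,S,Y): not NE [P2→Q gives 9>8]
(D,P,X): not NE [P1→C gives 5>2]
(D,P,Y): not NE [P1→B gives 9>8; P2→S gives 6>2; P3→X gives 5>3]
(D,Q,X): not NE [P1→B gives 9>0; P2→P gives 6>3]
(D,Q,Y): not NE [P1→C gives 10>2]
(D,R,X): not NE [P1→C gives 4>1; P2→P gives 6>2; P3→Y gives 4>3]
(D,R,Y): not NE [P1→C gives 9>6; P2→S gives 6>4]
(D,S,X): not NE [P1→B gives 11>1; P2→P gives 6>1]
(D,S,Y): not NE [P1→C gives 4>2; P3→X gives 2>0]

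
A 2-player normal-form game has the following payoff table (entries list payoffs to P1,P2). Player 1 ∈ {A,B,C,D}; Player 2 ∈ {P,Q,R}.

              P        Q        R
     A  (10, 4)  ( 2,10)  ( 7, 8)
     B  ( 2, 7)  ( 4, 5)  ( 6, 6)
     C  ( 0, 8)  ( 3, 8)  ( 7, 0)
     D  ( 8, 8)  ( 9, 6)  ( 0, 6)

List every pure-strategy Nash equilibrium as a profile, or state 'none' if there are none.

Equilibria: none

(A,P): not NE [P2→Q gives 10>4]
(A,Q): not NE [P1→D gives 9>2]
(A,R): not NE [P2→Q gives 10>8]
(B,P): not NE [P1→A gives 10>2]
(B,Q): not NE [P1→D gives 9>4; P2→P gives 7>5]
(B,R): not NE [P1→C gives 7>6; P2→P gives 7>6]
(C,P): not NE [P1→A gives 10>0]
(C,Q): not NE [P1→D gives 9>3]
(C,R): not NE [P2→Q gives 8>0]
(D,P): not NE [P1→A gives 10>8]
(D,Q): not NE [P2→P gives 8>6]
(D,R): not NE [P1→C gives 7>0; P2→P gives 8>6]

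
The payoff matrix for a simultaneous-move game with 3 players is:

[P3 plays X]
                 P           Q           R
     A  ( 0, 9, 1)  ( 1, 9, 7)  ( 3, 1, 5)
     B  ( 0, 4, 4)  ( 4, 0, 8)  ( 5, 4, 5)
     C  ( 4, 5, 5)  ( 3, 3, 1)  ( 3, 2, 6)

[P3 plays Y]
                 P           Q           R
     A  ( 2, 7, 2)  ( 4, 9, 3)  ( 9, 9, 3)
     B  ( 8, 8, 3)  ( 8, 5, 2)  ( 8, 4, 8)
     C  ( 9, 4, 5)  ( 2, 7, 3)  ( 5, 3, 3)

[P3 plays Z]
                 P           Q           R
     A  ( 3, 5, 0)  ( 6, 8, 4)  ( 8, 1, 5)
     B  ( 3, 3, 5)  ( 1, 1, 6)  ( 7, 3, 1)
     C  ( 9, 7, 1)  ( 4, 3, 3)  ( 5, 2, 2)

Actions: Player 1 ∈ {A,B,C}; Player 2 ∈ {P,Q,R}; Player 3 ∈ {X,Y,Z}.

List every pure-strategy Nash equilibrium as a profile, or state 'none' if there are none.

(A,P,X): not NE [P1→C gives 4>0; P3→Y gives 2>1]
(A,P,Y): not NE [P1→C gives 9>2; P2→R gives 9>7]
(A,P,Z): not NE [P1→C gives 9>3; P2→Q gives 8>5; P3→Y gives 2>0]
(A,Q,X): not NE [P1→B gives 4>1]
(A,Q,Y): not NE [P1→B gives 8>4; P3→X gives 7>3]
(A,Q,Z): not NE [P3→X gives 7>4]
(A,R,X): not NE [P1→B gives 5>3; P2→Q gives 9>1]
(A,R,Y): not NE [P3→Z gives 5>3]
(A,R,Z): not NE [P2→Q gives 8>1]
(B,P,X): not NE [P1→C gives 4>0; P3→Z gives 5>4]
(B,P,Y): not NE [P1→C gives 9>8; P3→Z gives 5>3]
(B,P,Z): not NE [P1→C gives 9>3]
(B,Q,X): not NE [P2→R gives 4>0]
(B,Q,Y): not NE [P2→P gives 8>5; P3→X gives 8>2]
(B,Q,Z): not NE [P1→A gives 6>1; P2→R gives 3>1; P3→X gives 8>6]
(B,R,X): not NE [P3→Y gives 8>5]
(B,R,Y): not NE [P1→A gives 9>8; P2→P gives 8>4]
(B,R,Z): not NE [P1→A gives 8>7; P3→Y gives 8>1]
(C,P,X): NE
(C,P,Y): not NE [P2→Q gives 7>4]
(C,P,Z): not NE [P3→Y gives 5>1]
(C,Q,X): not NE [P1→B gives 4>3; P2→P gives 5>3; P3→Z gives 3>1]
(C,Q,Y): not NE [P1→B gives 8>2]
(C,Q,Z): not NE [P1→A gives 6>4; P2→P gives 7>3]
(C,R,X): not NE [P1→B gives 5>3; P2→P gives 5>2]
(C,R,Y): not NE [P1→A gives 9>5; P2→Q gives 7>3; P3→X gives 6>3]
(C,R,Z): not NE [P1→A gives 8>5; P2→P gives 7>2; P3→X gives 6>2]

PSNE = {(C,P,X)}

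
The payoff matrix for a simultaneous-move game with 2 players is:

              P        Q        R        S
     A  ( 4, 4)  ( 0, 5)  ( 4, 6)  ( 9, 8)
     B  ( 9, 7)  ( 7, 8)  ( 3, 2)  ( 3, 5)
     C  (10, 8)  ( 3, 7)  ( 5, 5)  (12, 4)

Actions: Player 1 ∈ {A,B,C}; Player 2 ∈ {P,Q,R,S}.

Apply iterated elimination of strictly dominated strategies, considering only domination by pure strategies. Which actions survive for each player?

Remaining: P1:{B,C} P2:{P,Q}

P1 drop A (C beats it: P:10>4 Q:3>0 R:5>4 S:12>9)
P2 drop R (P beats it: B:7>2 C:8>5)
P2 drop S (P beats it: B:7>5 C:8>4)
P1→{B,C} P2→{P,Q}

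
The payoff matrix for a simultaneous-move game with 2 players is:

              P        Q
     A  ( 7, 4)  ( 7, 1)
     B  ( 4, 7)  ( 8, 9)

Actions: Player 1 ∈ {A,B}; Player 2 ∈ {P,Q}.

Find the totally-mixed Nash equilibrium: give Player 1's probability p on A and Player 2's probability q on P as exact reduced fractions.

(p,q) = (2/5, 1/4)

P1 indiff ⇒ q·7+(1-q)·7 = q·4+(1-q)·8 ⇒ q(3) = (1-q)(1) ⇒ q = 1/4
P2 indiff ⇒ p·4+(1-p)·7 = p·1+(1-p)·9 ⇒ p(3) = (1-p)(2) ⇒ p = 2/5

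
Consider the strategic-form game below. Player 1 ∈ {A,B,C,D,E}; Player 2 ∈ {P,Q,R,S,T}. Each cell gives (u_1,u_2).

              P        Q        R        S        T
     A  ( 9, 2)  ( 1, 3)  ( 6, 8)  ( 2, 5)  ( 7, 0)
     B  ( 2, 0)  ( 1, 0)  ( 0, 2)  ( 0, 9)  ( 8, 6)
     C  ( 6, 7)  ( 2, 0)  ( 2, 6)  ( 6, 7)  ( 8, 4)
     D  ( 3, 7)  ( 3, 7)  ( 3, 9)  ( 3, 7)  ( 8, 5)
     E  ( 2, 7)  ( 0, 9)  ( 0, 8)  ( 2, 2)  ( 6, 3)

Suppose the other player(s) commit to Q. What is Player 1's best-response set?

BR_1 = {D}

u_1(A vs Q) = 1
u_1(B vs Q) = 1
u_1(C vs Q) = 2
u_1(D vs Q) = 3
u_1(E vs Q) = 0
max payoff 3 at {D}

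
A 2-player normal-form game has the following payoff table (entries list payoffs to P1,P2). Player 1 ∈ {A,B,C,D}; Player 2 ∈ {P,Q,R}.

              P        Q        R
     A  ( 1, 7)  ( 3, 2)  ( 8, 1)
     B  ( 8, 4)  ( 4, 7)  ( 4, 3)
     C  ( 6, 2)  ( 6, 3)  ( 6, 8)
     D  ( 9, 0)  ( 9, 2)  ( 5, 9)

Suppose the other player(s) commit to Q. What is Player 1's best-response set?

argmax u_1 = {D}

u_1(A vs Q) = 3
u_1(B vs Q) = 4
u_1(C vs Q) = 6
u_1(D vs Q) = 9
max payoff 9 at {D}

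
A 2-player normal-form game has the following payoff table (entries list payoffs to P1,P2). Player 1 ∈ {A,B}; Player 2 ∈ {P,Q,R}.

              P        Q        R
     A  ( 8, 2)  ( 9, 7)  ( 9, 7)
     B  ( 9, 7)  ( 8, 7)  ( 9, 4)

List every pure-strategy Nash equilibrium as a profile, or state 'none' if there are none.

(A,P): not NE [P1→B gives 9>8; P2→R gives 7>2]
(A,Q): NE
(A,R): NE
(B,P): NE
(B,Q): not NE [P1→A gives 9>8]
(B,R): not NE [P2→Q gives 7>4]

PSNE = {(A,Q), (A,R), (B,P)}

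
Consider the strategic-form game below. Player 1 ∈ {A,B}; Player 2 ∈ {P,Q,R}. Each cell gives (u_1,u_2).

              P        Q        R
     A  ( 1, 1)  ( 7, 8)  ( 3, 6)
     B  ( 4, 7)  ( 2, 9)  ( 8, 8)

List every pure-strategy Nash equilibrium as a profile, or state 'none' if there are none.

(A,P): not NE [P1→B gives 4>1; P2→Q gives 8>1]
(A,Q): NE
(A,R): not NE [P1→B gives 8>3; P2→Q gives 8>6]
(B,P): not NE [P2→Q gives 9>7]
(B,Q): not NE [P1→A gives 7>2]
(B,R): not NE [P2→Q gives 9>8]

NE set: (A,Q)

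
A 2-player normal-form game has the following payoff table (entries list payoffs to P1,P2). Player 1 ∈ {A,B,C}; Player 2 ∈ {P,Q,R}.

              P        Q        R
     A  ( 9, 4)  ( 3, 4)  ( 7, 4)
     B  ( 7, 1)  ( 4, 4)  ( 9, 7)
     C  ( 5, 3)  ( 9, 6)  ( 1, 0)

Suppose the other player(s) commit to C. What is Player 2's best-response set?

argmax u_2 = {Q}

u_2(P vs C) = 3
u_2(Q vs C) = 6
u_2(R vs C) = 0
max payoff 6 at {Q}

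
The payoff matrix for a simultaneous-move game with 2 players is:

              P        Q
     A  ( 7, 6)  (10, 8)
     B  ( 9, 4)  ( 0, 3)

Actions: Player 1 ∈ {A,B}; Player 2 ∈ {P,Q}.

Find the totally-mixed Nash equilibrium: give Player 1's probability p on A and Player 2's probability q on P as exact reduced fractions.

(p,q) = (1/3, 5/6)

P1 indiff ⇒ q·7+(1-q)·10 = q·9+(1-q)·0 ⇒ q(-2) = (1-q)(-10) ⇒ q = 5/6
P2 indiff ⇒ p·6+(1-p)·4 = p·8+(1-p)·3 ⇒ p(-2) = (1-p)(-1) ⇒ p = 1/3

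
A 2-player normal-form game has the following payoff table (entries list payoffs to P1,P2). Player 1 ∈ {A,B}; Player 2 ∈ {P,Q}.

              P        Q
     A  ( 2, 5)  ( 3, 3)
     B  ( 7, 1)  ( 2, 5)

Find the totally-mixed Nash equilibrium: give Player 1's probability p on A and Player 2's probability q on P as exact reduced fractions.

(p,q) = (2/3, 1/6)

P1 indiff ⇒ q·2+(1-q)·3 = q·7+(1-q)·2 ⇒ q(-5) = (1-q)(-1) ⇒ q = 1/6
P2 indiff ⇒ p·5+(1-p)·1 = p·3+(1-p)·5 ⇒ p(2) = (1-p)(4) ⇒ p = 2/3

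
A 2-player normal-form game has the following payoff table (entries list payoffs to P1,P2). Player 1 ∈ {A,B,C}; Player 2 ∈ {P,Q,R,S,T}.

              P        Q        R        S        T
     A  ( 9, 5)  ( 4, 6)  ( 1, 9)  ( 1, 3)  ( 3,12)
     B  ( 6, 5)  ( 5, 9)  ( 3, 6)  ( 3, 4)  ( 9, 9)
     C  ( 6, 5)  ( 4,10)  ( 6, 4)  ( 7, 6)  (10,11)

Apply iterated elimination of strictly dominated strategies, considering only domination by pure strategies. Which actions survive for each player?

P2 drop P (Q beats it: A:6>5 B:9>5 C:10>5)
P1 drop A (B beats it: Q:5>4 R:3>1 S:3>1 T:9>3)
P2 drop R (Q beats it: B:9>6 C:10>4)
P2 drop S (Q beats it: B:9>4 C:10>6)
P1→{B,C} P2→{Q,T}

Survivors P1:{B,C} P2:{Q,T}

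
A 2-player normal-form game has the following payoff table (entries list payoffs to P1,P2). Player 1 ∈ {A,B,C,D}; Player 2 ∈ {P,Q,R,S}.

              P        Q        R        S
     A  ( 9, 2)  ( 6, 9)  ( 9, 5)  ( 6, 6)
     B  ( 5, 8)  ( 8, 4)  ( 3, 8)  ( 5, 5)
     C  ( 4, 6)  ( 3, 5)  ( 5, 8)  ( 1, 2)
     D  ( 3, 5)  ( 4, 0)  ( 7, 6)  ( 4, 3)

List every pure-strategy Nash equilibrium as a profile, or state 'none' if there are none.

No pure NE.

(A,P): not NE [P2→Q gives 9>2]
(A,Q): not NE [P1→B gives 8>6]
(A,R): not NE [P2→Q gives 9>5]
(A,S): not NE [P2→Q gives 9>6]
(B,P): not NE [P1→A gives 9>5]
(B,Q): not NE [P2→R gives 8>4]
(B,R): not NE [P1→A gives 9>3]
(B,S): not NE [P1→A gives 6>5; P2→R gives 8>5]
(C,P): not NE [P1→A gives 9>4; P2→R gives 8>6]
(C,Q): not NE [P1→B gives 8>3; P2→R gives 8>5]
(C,R): not NE [P1→A gives 9>5]
(C,S): not NE [P1→A gives 6>1; P2→R gives 8>2]
(D,P): not NE [P1→A gives 9>3; P2→R gives 6>5]
(D,Q): not NE [P1→B gives 8>4; P2→R gives 6>0]
(D,R): not NE [P1→A gives 9>7]
(D,S): not NE [P1→A gives 6>4; P2→R gives 6>3]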